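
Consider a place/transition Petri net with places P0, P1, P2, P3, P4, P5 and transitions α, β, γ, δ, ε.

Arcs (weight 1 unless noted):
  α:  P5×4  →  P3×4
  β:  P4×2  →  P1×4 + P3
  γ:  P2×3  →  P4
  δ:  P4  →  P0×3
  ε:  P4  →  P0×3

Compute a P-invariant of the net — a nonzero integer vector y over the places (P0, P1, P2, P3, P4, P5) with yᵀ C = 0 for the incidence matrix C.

y = (P0:2, P1:3, P2:2, P3:0, P4:6, P5:0)

Incidence matrix C (rows=places, cols=transitions):
        α    β    γ    δ    ε
   P0   0    0    0    3    3
   P1   0    4    0    0    0
   P2   0    0   -3    0    0
   P3   4    1    0    0    0
   P4   0   -2    1   -1   -1
   P5  -4    0    0    0    0

Candidate y = [2, 3, 2, 0, 6, 0]; check y·C column-wise:
  col α: 2·0 + 3·0 + 2·0 + 0·4 + 6·0 + 0·-4 = 0
  col β: 2·0 + 3·4 + 2·0 + 0·1 + 6·-2 = 0
  col γ: 2·0 + 3·0 + 2·-3 + 6·1 = 0
  col δ: 2·3 + 3·0 + 2·0 + 6·-1 = 0
  col ε: 2·3 + 3·0 + 2·0 + 6·-1 = 0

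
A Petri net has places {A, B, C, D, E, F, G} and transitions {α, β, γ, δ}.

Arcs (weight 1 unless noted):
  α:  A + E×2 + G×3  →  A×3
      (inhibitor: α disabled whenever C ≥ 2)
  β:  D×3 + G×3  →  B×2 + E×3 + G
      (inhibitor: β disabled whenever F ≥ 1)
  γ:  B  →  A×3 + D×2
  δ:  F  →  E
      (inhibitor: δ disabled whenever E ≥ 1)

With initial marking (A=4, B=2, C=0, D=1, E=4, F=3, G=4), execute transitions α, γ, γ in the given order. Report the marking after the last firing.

(A=12, B=0, C=0, D=5, E=2, F=3, G=1)

step 1: fire α:  (A=4, B=2, C=0, D=1, E=4, F=3, G=4) → (A=6, B=2, C=0, D=1, E=2, F=3, G=1)
step 2: fire γ:  (A=6, B=2, C=0, D=1, E=2, F=3, G=1) → (A=9, B=1, C=0, D=3, E=2, F=3, G=1)
step 3: fire γ:  (A=9, B=1, C=0, D=3, E=2, F=3, G=1) → (A=12, B=0, C=0, D=5, E=2, F=3, G=1)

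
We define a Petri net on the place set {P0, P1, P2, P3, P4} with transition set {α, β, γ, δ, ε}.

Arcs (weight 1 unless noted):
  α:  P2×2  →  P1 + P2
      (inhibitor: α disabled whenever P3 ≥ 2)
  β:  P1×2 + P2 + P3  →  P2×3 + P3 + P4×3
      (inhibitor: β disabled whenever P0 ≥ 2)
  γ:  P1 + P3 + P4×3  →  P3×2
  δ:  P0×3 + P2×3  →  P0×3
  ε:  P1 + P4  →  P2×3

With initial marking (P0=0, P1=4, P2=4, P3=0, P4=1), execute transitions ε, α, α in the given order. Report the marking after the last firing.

(P0=0, P1=5, P2=5, P3=0, P4=0)

step 1: fire ε:  (P0=0, P1=4, P2=4, P3=0, P4=1) → (P0=0, P1=3, P2=7, P3=0, P4=0)
step 2: fire α:  (P0=0, P1=3, P2=7, P3=0, P4=0) → (P0=0, P1=4, P2=6, P3=0, P4=0)
step 3: fire α:  (P0=0, P1=4, P2=6, P3=0, P4=0) → (P0=0, P1=5, P2=5, P3=0, P4=0)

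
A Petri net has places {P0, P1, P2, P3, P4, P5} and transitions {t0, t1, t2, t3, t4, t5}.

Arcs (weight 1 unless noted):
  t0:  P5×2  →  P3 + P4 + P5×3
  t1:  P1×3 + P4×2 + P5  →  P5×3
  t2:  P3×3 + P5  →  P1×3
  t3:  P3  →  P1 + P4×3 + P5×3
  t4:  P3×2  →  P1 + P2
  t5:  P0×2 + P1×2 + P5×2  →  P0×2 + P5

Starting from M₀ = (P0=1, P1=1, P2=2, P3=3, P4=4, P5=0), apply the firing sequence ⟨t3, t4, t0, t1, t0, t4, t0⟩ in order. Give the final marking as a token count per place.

step 1: fire t3:  (P0=1, P1=1, P2=2, P3=3, P4=4, P5=0) → (P0=1, P1=2, P2=2, P3=2, P4=7, P5=3)
step 2: fire t4:  (P0=1, P1=2, P2=2, P3=2, P4=7, P5=3) → (P0=1, P1=3, P2=3, P3=0, P4=7, P5=3)
step 3: fire t0:  (P0=1, P1=3, P2=3, P3=0, P4=7, P5=3) → (P0=1, P1=3, P2=3, P3=1, P4=8, P5=4)
step 4: fire t1:  (P0=1, P1=3, P2=3, P3=1, P4=8, P5=4) → (P0=1, P1=0, P2=3, P3=1, P4=6, P5=6)
step 5: fire t0:  (P0=1, P1=0, P2=3, P3=1, P4=6, P5=6) → (P0=1, P1=0, P2=3, P3=2, P4=7, P5=7)
step 6: fire t4:  (P0=1, P1=0, P2=3, P3=2, P4=7, P5=7) → (P0=1, P1=1, P2=4, P3=0, P4=7, P5=7)
step 7: fire t0:  (P0=1, P1=1, P2=4, P3=0, P4=7, P5=7) → (P0=1, P1=1, P2=4, P3=1, P4=8, P5=8)

(P0=1, P1=1, P2=4, P3=1, P4=8, P5=8)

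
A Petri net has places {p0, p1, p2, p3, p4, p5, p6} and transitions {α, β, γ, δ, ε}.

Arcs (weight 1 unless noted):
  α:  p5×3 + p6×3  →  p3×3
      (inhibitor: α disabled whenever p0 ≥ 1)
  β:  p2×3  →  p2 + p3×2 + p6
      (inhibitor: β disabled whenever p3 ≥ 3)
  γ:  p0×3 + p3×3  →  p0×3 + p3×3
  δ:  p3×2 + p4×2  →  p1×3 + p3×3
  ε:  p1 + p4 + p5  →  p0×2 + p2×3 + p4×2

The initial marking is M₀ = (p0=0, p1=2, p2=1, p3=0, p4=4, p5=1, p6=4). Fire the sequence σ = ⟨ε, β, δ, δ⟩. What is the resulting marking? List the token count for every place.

(p0=2, p1=7, p2=2, p3=4, p4=1, p5=0, p6=5)

step 1: fire ε:  (p0=0, p1=2, p2=1, p3=0, p4=4, p5=1, p6=4) → (p0=2, p1=1, p2=4, p3=0, p4=5, p5=0, p6=4)
step 2: fire β:  (p0=2, p1=1, p2=4, p3=0, p4=5, p5=0, p6=4) → (p0=2, p1=1, p2=2, p3=2, p4=5, p5=0, p6=5)
step 3: fire δ:  (p0=2, p1=1, p2=2, p3=2, p4=5, p5=0, p6=5) → (p0=2, p1=4, p2=2, p3=3, p4=3, p5=0, p6=5)
step 4: fire δ:  (p0=2, p1=4, p2=2, p3=3, p4=3, p5=0, p6=5) → (p0=2, p1=7, p2=2, p3=4, p4=1, p5=0, p6=5)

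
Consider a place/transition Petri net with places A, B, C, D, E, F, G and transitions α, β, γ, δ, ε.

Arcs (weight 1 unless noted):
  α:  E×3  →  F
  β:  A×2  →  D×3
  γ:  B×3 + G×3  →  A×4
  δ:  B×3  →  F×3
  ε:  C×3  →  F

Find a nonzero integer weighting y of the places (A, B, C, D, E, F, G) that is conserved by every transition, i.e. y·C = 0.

y = (A:9, B:12, C:4, D:6, E:4, F:12, G:0)

Incidence matrix C (rows=places, cols=transitions):
        α    β    γ    δ    ε
    A   0   -2    4    0    0
    B   0    0   -3   -3    0
    C   0    0    0    0   -3
    D   0    3    0    0    0
    E  -3    0    0    0    0
    F   1    0    0    3    1
    G   0    0   -3    0    0

Candidate y = [9, 12, 4, 6, 4, 12, 0]; check y·C column-wise:
  col α: 9·0 + 12·0 + 4·0 + 6·0 + 4·-3 + 12·1 = 0
  col β: 9·-2 + 12·0 + 4·0 + 6·3 + 4·0 + 12·0 = 0
  col γ: 9·4 + 12·-3 + 4·0 + 6·0 + 4·0 + 12·0 + 0·-3 = 0
  col δ: 9·0 + 12·-3 + 4·0 + 6·0 + 4·0 + 12·3 = 0
  col ε: 9·0 + 12·0 + 4·-3 + 6·0 + 4·0 + 12·1 = 0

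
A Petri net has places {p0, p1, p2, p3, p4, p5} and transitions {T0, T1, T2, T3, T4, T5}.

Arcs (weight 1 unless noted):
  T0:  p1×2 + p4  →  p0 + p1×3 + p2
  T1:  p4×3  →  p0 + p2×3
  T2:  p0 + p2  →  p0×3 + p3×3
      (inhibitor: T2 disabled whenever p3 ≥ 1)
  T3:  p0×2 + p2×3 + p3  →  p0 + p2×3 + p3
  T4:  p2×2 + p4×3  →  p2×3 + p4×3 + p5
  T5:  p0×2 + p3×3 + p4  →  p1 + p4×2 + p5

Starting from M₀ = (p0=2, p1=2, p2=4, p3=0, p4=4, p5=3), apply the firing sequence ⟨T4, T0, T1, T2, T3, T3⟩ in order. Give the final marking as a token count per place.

step 1: fire T4:  (p0=2, p1=2, p2=4, p3=0, p4=4, p5=3) → (p0=2, p1=2, p2=5, p3=0, p4=4, p5=4)
step 2: fire T0:  (p0=2, p1=2, p2=5, p3=0, p4=4, p5=4) → (p0=3, p1=3, p2=6, p3=0, p4=3, p5=4)
step 3: fire T1:  (p0=3, p1=3, p2=6, p3=0, p4=3, p5=4) → (p0=4, p1=3, p2=9, p3=0, p4=0, p5=4)
step 4: fire T2:  (p0=4, p1=3, p2=9, p3=0, p4=0, p5=4) → (p0=6, p1=3, p2=8, p3=3, p4=0, p5=4)
step 5: fire T3:  (p0=6, p1=3, p2=8, p3=3, p4=0, p5=4) → (p0=5, p1=3, p2=8, p3=3, p4=0, p5=4)
step 6: fire T3:  (p0=5, p1=3, p2=8, p3=3, p4=0, p5=4) → (p0=4, p1=3, p2=8, p3=3, p4=0, p5=4)

(p0=4, p1=3, p2=8, p3=3, p4=0, p5=4)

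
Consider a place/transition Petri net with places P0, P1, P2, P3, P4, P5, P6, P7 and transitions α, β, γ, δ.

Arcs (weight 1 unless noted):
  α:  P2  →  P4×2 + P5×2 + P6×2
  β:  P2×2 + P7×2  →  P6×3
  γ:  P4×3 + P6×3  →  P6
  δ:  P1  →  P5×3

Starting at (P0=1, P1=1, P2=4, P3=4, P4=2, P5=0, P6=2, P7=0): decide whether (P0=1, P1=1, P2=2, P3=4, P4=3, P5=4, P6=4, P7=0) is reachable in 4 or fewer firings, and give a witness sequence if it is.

step 1: fire α:  (P0=1, P1=1, P2=4, P3=4, P4=2, P5=0, P6=2, P7=0) → (P0=1, P1=1, P2=3, P3=4, P4=4, P5=2, P6=4, P7=0)
step 2: fire α:  (P0=1, P1=1, P2=3, P3=4, P4=4, P5=2, P6=4, P7=0) → (P0=1, P1=1, P2=2, P3=4, P4=6, P5=4, P6=6, P7=0)
step 3: fire γ:  (P0=1, P1=1, P2=2, P3=4, P4=6, P5=4, P6=6, P7=0) → (P0=1, P1=1, P2=2, P3=4, P4=3, P5=4, P6=4, P7=0)

YES — reachable via ⟨α, α, γ⟩ (3 firings)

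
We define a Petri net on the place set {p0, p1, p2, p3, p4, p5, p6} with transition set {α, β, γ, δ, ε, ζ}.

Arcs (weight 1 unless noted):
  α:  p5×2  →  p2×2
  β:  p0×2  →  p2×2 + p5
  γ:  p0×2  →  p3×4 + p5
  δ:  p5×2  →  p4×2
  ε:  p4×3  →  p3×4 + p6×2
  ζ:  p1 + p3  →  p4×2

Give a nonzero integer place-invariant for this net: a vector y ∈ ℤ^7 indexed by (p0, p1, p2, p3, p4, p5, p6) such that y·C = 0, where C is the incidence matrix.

y = (p0:3, p1:3, p2:2, p3:1, p4:2, p5:2, p6:1)

Incidence matrix C (rows=places, cols=transitions):
        α    β    γ    δ    ε    ζ
   p0   0   -2   -2    0    0    0
   p1   0    0    0    0    0   -1
   p2   2    2    0    0    0    0
   p3   0    0    4    0    4   -1
   p4   0    0    0    2   -3    2
   p5  -2    1    1   -2    0    0
   p6   0    0    0    0    2    0

Candidate y = [3, 3, 2, 1, 2, 2, 1]; check y·C column-wise:
  col α: 3·0 + 3·0 + 2·2 + 1·0 + 2·0 + 2·-2 + 1·0 = 0
  col β: 3·-2 + 3·0 + 2·2 + 1·0 + 2·0 + 2·1 + 1·0 = 0
  col γ: 3·-2 + 3·0 + 2·0 + 1·4 + 2·0 + 2·1 + 1·0 = 0
  col δ: 3·0 + 3·0 + 2·0 + 1·0 + 2·2 + 2·-2 + 1·0 = 0
  col ε: 3·0 + 3·0 + 2·0 + 1·4 + 2·-3 + 2·0 + 1·2 = 0
  col ζ: 3·0 + 3·-1 + 2·0 + 1·-1 + 2·2 + 2·0 + 1·0 = 0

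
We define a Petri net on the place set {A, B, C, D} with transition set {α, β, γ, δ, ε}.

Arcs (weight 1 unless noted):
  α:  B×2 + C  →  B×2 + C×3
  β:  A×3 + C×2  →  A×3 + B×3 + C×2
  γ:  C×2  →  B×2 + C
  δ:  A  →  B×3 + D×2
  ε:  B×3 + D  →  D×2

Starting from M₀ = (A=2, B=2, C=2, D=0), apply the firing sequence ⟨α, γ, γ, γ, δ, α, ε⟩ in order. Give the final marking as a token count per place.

step 1: fire α:  (A=2, B=2, C=2, D=0) → (A=2, B=2, C=4, D=0)
step 2: fire γ:  (A=2, B=2, C=4, D=0) → (A=2, B=4, C=3, D=0)
step 3: fire γ:  (A=2, B=4, C=3, D=0) → (A=2, B=6, C=2, D=0)
step 4: fire γ:  (A=2, B=6, C=2, D=0) → (A=2, B=8, C=1, D=0)
step 5: fire δ:  (A=2, B=8, C=1, D=0) → (A=1, B=11, C=1, D=2)
step 6: fire α:  (A=1, B=11, C=1, D=2) → (A=1, B=11, C=3, D=2)
step 7: fire ε:  (A=1, B=11, C=3, D=2) → (A=1, B=8, C=3, D=3)

(A=1, B=8, C=3, D=3)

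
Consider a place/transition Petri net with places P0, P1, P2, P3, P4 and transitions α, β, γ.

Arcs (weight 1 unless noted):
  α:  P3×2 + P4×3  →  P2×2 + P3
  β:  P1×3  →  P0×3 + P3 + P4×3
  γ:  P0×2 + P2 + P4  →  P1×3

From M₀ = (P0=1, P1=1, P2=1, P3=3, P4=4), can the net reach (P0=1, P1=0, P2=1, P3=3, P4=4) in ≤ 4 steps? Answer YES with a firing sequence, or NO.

depth 0: 1 marking
depth 1: 2 markings reached so far
depth 2: 2 markings reached so far
(frontier empty at depth 2; search complete)
target is not among the 2 markings reachable within 4 steps

NO — not reachable within 4 firings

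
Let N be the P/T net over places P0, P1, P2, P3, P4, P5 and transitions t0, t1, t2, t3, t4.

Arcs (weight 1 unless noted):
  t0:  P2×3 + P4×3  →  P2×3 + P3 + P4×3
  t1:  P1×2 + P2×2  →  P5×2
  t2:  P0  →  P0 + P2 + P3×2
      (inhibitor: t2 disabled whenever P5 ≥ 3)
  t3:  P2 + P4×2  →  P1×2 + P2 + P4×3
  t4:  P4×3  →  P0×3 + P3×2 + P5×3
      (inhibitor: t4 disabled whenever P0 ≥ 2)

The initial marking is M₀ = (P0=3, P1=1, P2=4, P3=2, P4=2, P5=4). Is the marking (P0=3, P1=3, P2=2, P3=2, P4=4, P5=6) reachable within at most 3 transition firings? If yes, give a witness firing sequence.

YES — reachable via ⟨t3, t1, t3⟩ (3 firings)

step 1: fire t3:  (P0=3, P1=1, P2=4, P3=2, P4=2, P5=4) → (P0=3, P1=3, P2=4, P3=2, P4=3, P5=4)
step 2: fire t1:  (P0=3, P1=3, P2=4, P3=2, P4=3, P5=4) → (P0=3, P1=1, P2=2, P3=2, P4=3, P5=6)
step 3: fire t3:  (P0=3, P1=1, P2=2, P3=2, P4=3, P5=6) → (P0=3, P1=3, P2=2, P3=2, P4=4, P5=6)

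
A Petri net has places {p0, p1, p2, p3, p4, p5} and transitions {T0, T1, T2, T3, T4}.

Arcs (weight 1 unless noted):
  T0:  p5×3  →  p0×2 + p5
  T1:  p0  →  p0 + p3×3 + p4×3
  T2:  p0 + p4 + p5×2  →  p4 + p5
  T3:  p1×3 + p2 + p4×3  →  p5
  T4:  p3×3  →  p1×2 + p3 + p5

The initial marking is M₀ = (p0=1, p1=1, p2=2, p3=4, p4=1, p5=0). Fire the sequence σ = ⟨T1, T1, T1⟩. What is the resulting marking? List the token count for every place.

(p0=1, p1=1, p2=2, p3=13, p4=10, p5=0)

step 1: fire T1:  (p0=1, p1=1, p2=2, p3=4, p4=1, p5=0) → (p0=1, p1=1, p2=2, p3=7, p4=4, p5=0)
step 2: fire T1:  (p0=1, p1=1, p2=2, p3=7, p4=4, p5=0) → (p0=1, p1=1, p2=2, p3=10, p4=7, p5=0)
step 3: fire T1:  (p0=1, p1=1, p2=2, p3=10, p4=7, p5=0) → (p0=1, p1=1, p2=2, p3=13, p4=10, p5=0)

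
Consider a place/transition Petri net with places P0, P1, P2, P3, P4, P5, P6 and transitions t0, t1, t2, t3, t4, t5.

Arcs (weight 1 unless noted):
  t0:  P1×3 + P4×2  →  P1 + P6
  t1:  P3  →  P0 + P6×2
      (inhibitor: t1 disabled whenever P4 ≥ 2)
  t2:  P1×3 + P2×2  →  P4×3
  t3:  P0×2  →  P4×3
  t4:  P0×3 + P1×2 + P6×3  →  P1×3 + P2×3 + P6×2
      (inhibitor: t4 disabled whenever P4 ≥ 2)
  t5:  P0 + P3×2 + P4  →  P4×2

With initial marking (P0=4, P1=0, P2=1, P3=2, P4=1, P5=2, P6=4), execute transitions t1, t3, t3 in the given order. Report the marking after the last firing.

step 1: fire t1:  (P0=4, P1=0, P2=1, P3=2, P4=1, P5=2, P6=4) → (P0=5, P1=0, P2=1, P3=1, P4=1, P5=2, P6=6)
step 2: fire t3:  (P0=5, P1=0, P2=1, P3=1, P4=1, P5=2, P6=6) → (P0=3, P1=0, P2=1, P3=1, P4=4, P5=2, P6=6)
step 3: fire t3:  (P0=3, P1=0, P2=1, P3=1, P4=4, P5=2, P6=6) → (P0=1, P1=0, P2=1, P3=1, P4=7, P5=2, P6=6)

(P0=1, P1=0, P2=1, P3=1, P4=7, P5=2, P6=6)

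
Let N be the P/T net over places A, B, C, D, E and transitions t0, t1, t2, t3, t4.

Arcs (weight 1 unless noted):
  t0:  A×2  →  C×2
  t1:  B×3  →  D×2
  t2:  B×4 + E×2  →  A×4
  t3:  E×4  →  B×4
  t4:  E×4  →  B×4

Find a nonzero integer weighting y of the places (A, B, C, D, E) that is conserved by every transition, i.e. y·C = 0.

Incidence matrix C (rows=places, cols=transitions):
       t0   t1   t2   t3   t4
    A  -2    0    4    0    0
    B   0   -3   -4    4    4
    C   2    0    0    0    0
    D   0    2    0    0    0
    E   0    0   -2   -4   -4

Candidate y = [3, 2, 3, 3, 2]; check y·C column-wise:
  col t0: 3·-2 + 2·0 + 3·2 + 3·0 + 2·0 = 0
  col t1: 3·0 + 2·-3 + 3·0 + 3·2 + 2·0 = 0
  col t2: 3·4 + 2·-4 + 3·0 + 3·0 + 2·-2 = 0
  col t3: 3·0 + 2·4 + 3·0 + 3·0 + 2·-4 = 0
  col t4: 3·0 + 2·4 + 3·0 + 3·0 + 2·-4 = 0

y = (A:3, B:2, C:3, D:3, E:2)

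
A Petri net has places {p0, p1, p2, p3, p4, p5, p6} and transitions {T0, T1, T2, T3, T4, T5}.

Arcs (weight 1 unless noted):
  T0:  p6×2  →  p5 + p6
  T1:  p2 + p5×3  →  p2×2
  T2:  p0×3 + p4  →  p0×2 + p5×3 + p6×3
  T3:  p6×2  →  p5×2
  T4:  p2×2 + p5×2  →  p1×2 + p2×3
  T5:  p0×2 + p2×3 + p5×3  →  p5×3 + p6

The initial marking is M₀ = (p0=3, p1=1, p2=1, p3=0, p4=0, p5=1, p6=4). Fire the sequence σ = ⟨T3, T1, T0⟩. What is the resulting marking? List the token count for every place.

(p0=3, p1=1, p2=2, p3=0, p4=0, p5=1, p6=1)

step 1: fire T3:  (p0=3, p1=1, p2=1, p3=0, p4=0, p5=1, p6=4) → (p0=3, p1=1, p2=1, p3=0, p4=0, p5=3, p6=2)
step 2: fire T1:  (p0=3, p1=1, p2=1, p3=0, p4=0, p5=3, p6=2) → (p0=3, p1=1, p2=2, p3=0, p4=0, p5=0, p6=2)
step 3: fire T0:  (p0=3, p1=1, p2=2, p3=0, p4=0, p5=0, p6=2) → (p0=3, p1=1, p2=2, p3=0, p4=0, p5=1, p6=1)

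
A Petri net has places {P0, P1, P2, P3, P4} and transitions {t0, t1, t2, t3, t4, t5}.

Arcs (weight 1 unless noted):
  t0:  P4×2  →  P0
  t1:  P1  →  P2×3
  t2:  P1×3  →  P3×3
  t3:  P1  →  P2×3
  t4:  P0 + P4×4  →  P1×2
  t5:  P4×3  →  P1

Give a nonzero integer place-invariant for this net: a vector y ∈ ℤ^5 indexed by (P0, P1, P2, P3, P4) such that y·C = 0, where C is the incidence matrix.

y = (P0:2, P1:3, P2:1, P3:3, P4:1)

Incidence matrix C (rows=places, cols=transitions):
       t0   t1   t2   t3   t4   t5
   P0   1    0    0    0   -1    0
   P1   0   -1   -3   -1    2    1
   P2   0    3    0    3    0    0
   P3   0    0    3    0    0    0
   P4  -2    0    0    0   -4   -3

Candidate y = [2, 3, 1, 3, 1]; check y·C column-wise:
  col t0: 2·1 + 3·0 + 1·0 + 3·0 + 1·-2 = 0
  col t1: 2·0 + 3·-1 + 1·3 + 3·0 + 1·0 = 0
  col t2: 2·0 + 3·-3 + 1·0 + 3·3 + 1·0 = 0
  col t3: 2·0 + 3·-1 + 1·3 + 3·0 + 1·0 = 0
  col t4: 2·-1 + 3·2 + 1·0 + 3·0 + 1·-4 = 0
  col t5: 2·0 + 3·1 + 1·0 + 3·0 + 1·-3 = 0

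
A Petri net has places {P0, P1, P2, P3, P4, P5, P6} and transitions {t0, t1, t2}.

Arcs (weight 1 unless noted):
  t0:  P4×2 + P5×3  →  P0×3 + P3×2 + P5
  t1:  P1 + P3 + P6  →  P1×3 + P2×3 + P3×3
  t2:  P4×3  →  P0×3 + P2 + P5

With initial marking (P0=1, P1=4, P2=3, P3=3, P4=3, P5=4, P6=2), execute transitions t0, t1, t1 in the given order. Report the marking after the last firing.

step 1: fire t0:  (P0=1, P1=4, P2=3, P3=3, P4=3, P5=4, P6=2) → (P0=4, P1=4, P2=3, P3=5, P4=1, P5=2, P6=2)
step 2: fire t1:  (P0=4, P1=4, P2=3, P3=5, P4=1, P5=2, P6=2) → (P0=4, P1=6, P2=6, P3=7, P4=1, P5=2, P6=1)
step 3: fire t1:  (P0=4, P1=6, P2=6, P3=7, P4=1, P5=2, P6=1) → (P0=4, P1=8, P2=9, P3=9, P4=1, P5=2, P6=0)

(P0=4, P1=8, P2=9, P3=9, P4=1, P5=2, P6=0)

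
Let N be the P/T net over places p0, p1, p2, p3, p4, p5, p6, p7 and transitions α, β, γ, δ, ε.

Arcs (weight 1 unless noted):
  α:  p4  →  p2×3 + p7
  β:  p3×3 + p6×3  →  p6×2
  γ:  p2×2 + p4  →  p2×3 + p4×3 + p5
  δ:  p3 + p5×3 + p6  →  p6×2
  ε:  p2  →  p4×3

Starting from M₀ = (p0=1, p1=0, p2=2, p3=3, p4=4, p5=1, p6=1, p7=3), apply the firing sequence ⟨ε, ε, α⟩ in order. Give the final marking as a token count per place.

(p0=1, p1=0, p2=3, p3=3, p4=9, p5=1, p6=1, p7=4)

step 1: fire ε:  (p0=1, p1=0, p2=2, p3=3, p4=4, p5=1, p6=1, p7=3) → (p0=1, p1=0, p2=1, p3=3, p4=7, p5=1, p6=1, p7=3)
step 2: fire ε:  (p0=1, p1=0, p2=1, p3=3, p4=7, p5=1, p6=1, p7=3) → (p0=1, p1=0, p2=0, p3=3, p4=10, p5=1, p6=1, p7=3)
step 3: fire α:  (p0=1, p1=0, p2=0, p3=3, p4=10, p5=1, p6=1, p7=3) → (p0=1, p1=0, p2=3, p3=3, p4=9, p5=1, p6=1, p7=4)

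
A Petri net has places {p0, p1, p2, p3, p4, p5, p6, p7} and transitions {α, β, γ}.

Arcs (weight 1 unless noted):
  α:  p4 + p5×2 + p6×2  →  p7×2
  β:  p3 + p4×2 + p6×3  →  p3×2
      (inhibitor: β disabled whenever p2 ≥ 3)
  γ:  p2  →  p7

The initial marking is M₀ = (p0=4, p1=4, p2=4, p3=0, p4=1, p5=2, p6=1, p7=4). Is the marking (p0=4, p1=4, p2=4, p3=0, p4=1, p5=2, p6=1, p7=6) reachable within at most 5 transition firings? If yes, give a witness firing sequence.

NO — not reachable within 5 firings

depth 0: 1 marking
depth 1: 2 markings reached so far
depth 2: 3 markings reached so far
depth 3: 4 markings reached so far
depth 4: 5 markings reached so far
depth 5: 5 markings reached so far
(frontier empty at depth 5; search complete)
target is not among the 5 markings reachable within 5 steps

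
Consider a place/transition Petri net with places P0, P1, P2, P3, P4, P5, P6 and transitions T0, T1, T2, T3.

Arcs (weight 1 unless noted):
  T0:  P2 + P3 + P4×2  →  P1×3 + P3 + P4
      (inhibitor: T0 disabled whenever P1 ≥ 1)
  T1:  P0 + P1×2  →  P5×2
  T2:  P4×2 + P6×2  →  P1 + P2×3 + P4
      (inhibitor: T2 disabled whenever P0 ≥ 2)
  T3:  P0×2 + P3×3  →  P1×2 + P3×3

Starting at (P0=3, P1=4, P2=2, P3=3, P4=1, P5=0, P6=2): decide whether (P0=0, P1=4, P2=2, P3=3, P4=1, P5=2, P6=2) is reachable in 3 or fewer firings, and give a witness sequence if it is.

step 1: fire T1:  (P0=3, P1=4, P2=2, P3=3, P4=1, P5=0, P6=2) → (P0=2, P1=2, P2=2, P3=3, P4=1, P5=2, P6=2)
step 2: fire T3:  (P0=2, P1=2, P2=2, P3=3, P4=1, P5=2, P6=2) → (P0=0, P1=4, P2=2, P3=3, P4=1, P5=2, P6=2)

YES — reachable via ⟨T1, T3⟩ (2 firings)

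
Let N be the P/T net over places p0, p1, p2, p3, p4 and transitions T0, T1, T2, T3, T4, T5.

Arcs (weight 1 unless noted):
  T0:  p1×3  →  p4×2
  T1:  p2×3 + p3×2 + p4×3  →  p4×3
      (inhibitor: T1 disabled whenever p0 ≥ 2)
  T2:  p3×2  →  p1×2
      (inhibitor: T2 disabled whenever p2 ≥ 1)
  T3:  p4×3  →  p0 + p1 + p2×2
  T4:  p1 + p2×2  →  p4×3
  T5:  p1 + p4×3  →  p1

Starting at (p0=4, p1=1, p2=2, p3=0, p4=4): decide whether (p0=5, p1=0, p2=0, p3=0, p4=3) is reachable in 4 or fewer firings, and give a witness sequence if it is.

NO — not reachable within 4 firings

depth 0: 1 marking
depth 1: 4 markings reached so far
depth 2: 6 markings reached so far
depth 3: 9 markings reached so far
depth 4: 11 markings reached so far
target is not among the 11 markings reachable within 4 steps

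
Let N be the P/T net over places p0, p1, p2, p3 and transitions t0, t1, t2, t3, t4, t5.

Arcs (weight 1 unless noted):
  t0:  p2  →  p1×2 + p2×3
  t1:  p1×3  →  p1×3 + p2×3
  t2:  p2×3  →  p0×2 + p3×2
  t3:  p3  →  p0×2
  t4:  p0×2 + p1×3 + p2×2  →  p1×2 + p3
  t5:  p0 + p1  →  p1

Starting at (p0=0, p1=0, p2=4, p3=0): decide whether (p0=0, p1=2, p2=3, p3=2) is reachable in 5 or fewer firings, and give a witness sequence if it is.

YES — reachable via ⟨t0, t2, t5, t5⟩ (4 firings)

step 1: fire t0:  (p0=0, p1=0, p2=4, p3=0) → (p0=0, p1=2, p2=6, p3=0)
step 2: fire t2:  (p0=0, p1=2, p2=6, p3=0) → (p0=2, p1=2, p2=3, p3=2)
step 3: fire t5:  (p0=2, p1=2, p2=3, p3=2) → (p0=1, p1=2, p2=3, p3=2)
step 4: fire t5:  (p0=1, p1=2, p2=3, p3=2) → (p0=0, p1=2, p2=3, p3=2)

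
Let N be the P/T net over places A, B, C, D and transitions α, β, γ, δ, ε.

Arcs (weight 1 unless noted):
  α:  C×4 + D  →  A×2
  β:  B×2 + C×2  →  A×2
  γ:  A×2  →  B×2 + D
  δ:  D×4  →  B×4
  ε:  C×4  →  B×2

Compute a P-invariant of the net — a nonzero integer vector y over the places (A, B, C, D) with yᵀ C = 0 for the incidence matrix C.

y = (A:3, B:2, C:1, D:2)

Incidence matrix C (rows=places, cols=transitions):
        α    β    γ    δ    ε
    A   2    2   -2    0    0
    B   0   -2    2    4    2
    C  -4   -2    0    0   -4
    D  -1    0    1   -4    0

Candidate y = [3, 2, 1, 2]; check y·C column-wise:
  col α: 3·2 + 2·0 + 1·-4 + 2·-1 = 0
  col β: 3·2 + 2·-2 + 1·-2 + 2·0 = 0
  col γ: 3·-2 + 2·2 + 1·0 + 2·1 = 0
  col δ: 3·0 + 2·4 + 1·0 + 2·-4 = 0
  col ε: 3·0 + 2·2 + 1·-4 + 2·0 = 0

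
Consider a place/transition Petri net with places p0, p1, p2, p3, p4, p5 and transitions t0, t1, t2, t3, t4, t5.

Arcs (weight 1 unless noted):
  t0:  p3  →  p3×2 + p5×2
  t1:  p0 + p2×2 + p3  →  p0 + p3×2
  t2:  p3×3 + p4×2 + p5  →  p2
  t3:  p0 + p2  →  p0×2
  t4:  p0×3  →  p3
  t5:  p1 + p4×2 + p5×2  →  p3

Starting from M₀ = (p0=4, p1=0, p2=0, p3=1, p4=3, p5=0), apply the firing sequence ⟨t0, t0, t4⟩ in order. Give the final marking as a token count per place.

(p0=1, p1=0, p2=0, p3=4, p4=3, p5=4)

step 1: fire t0:  (p0=4, p1=0, p2=0, p3=1, p4=3, p5=0) → (p0=4, p1=0, p2=0, p3=2, p4=3, p5=2)
step 2: fire t0:  (p0=4, p1=0, p2=0, p3=2, p4=3, p5=2) → (p0=4, p1=0, p2=0, p3=3, p4=3, p5=4)
step 3: fire t4:  (p0=4, p1=0, p2=0, p3=3, p4=3, p5=4) → (p0=1, p1=0, p2=0, p3=4, p4=3, p5=4)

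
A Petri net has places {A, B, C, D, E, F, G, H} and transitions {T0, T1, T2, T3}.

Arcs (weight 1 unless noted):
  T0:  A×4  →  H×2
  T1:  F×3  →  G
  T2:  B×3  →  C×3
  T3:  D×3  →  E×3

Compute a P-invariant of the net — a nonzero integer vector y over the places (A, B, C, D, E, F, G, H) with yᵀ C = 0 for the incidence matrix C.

y = (A:0, B:1, C:1, D:0, E:0, F:0, G:0, H:0)

Incidence matrix C (rows=places, cols=transitions):
       T0   T1   T2   T3
    A  -4    0    0    0
    B   0    0   -3    0
    C   0    0    3    0
    D   0    0    0   -3
    E   0    0    0    3
    F   0   -3    0    0
    G   0    1    0    0
    H   2    0    0    0

Candidate y = [0, 1, 1, 0, 0, 0, 0, 0]; check y·C column-wise:
  col T0: 0·-4 + 1·0 + 1·0 + 0·2 = 0
  col T1: 1·0 + 1·0 + 0·-3 + 0·1 = 0
  col T2: 1·-3 + 1·3 = 0
  col T3: 1·0 + 1·0 + 0·-3 + 0·3 = 0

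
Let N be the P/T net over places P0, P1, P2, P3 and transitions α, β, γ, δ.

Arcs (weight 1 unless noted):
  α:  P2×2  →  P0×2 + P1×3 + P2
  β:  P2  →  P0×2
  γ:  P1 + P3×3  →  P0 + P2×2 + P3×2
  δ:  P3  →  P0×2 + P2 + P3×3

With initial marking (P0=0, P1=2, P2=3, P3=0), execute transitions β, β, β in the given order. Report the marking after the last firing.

(P0=6, P1=2, P2=0, P3=0)

step 1: fire β:  (P0=0, P1=2, P2=3, P3=0) → (P0=2, P1=2, P2=2, P3=0)
step 2: fire β:  (P0=2, P1=2, P2=2, P3=0) → (P0=4, P1=2, P2=1, P3=0)
step 3: fire β:  (P0=4, P1=2, P2=1, P3=0) → (P0=6, P1=2, P2=0, P3=0)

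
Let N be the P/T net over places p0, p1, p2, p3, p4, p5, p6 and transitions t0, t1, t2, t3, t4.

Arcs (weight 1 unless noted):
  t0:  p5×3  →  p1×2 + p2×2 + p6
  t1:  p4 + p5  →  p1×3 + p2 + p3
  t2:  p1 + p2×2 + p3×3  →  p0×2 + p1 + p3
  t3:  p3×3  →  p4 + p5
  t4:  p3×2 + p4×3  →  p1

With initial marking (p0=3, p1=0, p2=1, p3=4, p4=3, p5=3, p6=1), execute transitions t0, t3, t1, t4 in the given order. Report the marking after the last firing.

step 1: fire t0:  (p0=3, p1=0, p2=1, p3=4, p4=3, p5=3, p6=1) → (p0=3, p1=2, p2=3, p3=4, p4=3, p5=0, p6=2)
step 2: fire t3:  (p0=3, p1=2, p2=3, p3=4, p4=3, p5=0, p6=2) → (p0=3, p1=2, p2=3, p3=1, p4=4, p5=1, p6=2)
step 3: fire t1:  (p0=3, p1=2, p2=3, p3=1, p4=4, p5=1, p6=2) → (p0=3, p1=5, p2=4, p3=2, p4=3, p5=0, p6=2)
step 4: fire t4:  (p0=3, p1=5, p2=4, p3=2, p4=3, p5=0, p6=2) → (p0=3, p1=6, p2=4, p3=0, p4=0, p5=0, p6=2)

(p0=3, p1=6, p2=4, p3=0, p4=0, p5=0, p6=2)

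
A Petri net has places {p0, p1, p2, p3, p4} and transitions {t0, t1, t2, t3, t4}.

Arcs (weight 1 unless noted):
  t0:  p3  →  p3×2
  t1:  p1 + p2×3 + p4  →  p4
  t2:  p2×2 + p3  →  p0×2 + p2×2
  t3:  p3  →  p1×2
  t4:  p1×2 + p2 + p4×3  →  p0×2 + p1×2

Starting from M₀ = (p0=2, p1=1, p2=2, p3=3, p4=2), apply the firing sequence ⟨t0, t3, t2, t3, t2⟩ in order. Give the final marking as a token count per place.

step 1: fire t0:  (p0=2, p1=1, p2=2, p3=3, p4=2) → (p0=2, p1=1, p2=2, p3=4, p4=2)
step 2: fire t3:  (p0=2, p1=1, p2=2, p3=4, p4=2) → (p0=2, p1=3, p2=2, p3=3, p4=2)
step 3: fire t2:  (p0=2, p1=3, p2=2, p3=3, p4=2) → (p0=4, p1=3, p2=2, p3=2, p4=2)
step 4: fire t3:  (p0=4, p1=3, p2=2, p3=2, p4=2) → (p0=4, p1=5, p2=2, p3=1, p4=2)
step 5: fire t2:  (p0=4, p1=5, p2=2, p3=1, p4=2) → (p0=6, p1=5, p2=2, p3=0, p4=2)

(p0=6, p1=5, p2=2, p3=0, p4=2)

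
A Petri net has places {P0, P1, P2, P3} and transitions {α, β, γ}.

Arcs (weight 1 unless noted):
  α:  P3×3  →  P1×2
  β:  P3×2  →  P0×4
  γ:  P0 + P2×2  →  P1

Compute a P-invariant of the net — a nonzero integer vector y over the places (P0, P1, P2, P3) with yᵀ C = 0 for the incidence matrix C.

y = (P0:1, P1:3, P2:1, P3:2)

Incidence matrix C (rows=places, cols=transitions):
        α    β    γ
   P0   0    4   -1
   P1   2    0    1
   P2   0    0   -2
   P3  -3   -2    0

Candidate y = [1, 3, 1, 2]; check y·C column-wise:
  col α: 1·0 + 3·2 + 1·0 + 2·-3 = 0
  col β: 1·4 + 3·0 + 1·0 + 2·-2 = 0
  col γ: 1·-1 + 3·1 + 1·-2 + 2·0 = 0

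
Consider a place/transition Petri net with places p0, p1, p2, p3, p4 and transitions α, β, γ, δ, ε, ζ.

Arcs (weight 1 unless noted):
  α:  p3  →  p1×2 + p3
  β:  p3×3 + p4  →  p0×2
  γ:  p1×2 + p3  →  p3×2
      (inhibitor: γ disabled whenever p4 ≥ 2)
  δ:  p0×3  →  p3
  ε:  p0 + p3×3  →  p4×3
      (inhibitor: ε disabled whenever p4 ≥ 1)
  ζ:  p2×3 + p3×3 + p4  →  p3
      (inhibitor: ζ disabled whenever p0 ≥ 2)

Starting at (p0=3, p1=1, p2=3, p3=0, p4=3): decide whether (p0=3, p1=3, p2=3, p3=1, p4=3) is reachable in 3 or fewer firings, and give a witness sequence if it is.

NO — not reachable within 3 firings

depth 0: 1 marking
depth 1: 2 markings reached so far
depth 2: 3 markings reached so far
depth 3: 4 markings reached so far
target is not among the 4 markings reachable within 3 steps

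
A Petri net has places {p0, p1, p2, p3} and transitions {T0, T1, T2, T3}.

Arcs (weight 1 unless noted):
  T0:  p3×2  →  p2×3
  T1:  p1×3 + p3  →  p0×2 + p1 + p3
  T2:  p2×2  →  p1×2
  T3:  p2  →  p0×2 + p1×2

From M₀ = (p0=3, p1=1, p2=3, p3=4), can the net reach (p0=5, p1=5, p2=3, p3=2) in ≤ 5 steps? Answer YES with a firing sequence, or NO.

YES — reachable via ⟨T0, T2, T3⟩ (3 firings)

step 1: fire T0:  (p0=3, p1=1, p2=3, p3=4) → (p0=3, p1=1, p2=6, p3=2)
step 2: fire T2:  (p0=3, p1=1, p2=6, p3=2) → (p0=3, p1=3, p2=4, p3=2)
step 3: fire T3:  (p0=3, p1=3, p2=4, p3=2) → (p0=5, p1=5, p2=3, p3=2)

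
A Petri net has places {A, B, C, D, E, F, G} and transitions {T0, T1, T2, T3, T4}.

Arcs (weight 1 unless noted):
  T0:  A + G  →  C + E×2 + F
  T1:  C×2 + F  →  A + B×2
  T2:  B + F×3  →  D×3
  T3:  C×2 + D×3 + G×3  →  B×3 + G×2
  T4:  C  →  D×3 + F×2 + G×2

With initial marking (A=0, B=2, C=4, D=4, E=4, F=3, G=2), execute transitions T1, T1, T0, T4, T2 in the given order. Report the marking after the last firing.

(A=1, B=5, C=0, D=10, E=6, F=1, G=3)

step 1: fire T1:  (A=0, B=2, C=4, D=4, E=4, F=3, G=2) → (A=1, B=4, C=2, D=4, E=4, F=2, G=2)
step 2: fire T1:  (A=1, B=4, C=2, D=4, E=4, F=2, G=2) → (A=2, B=6, C=0, D=4, E=4, F=1, G=2)
step 3: fire T0:  (A=2, B=6, C=0, D=4, E=4, F=1, G=2) → (A=1, B=6, C=1, D=4, E=6, F=2, G=1)
step 4: fire T4:  (A=1, B=6, C=1, D=4, E=6, F=2, G=1) → (A=1, B=6, C=0, D=7, E=6, F=4, G=3)
step 5: fire T2:  (A=1, B=6, C=0, D=7, E=6, F=4, G=3) → (A=1, B=5, C=0, D=10, E=6, F=1, G=3)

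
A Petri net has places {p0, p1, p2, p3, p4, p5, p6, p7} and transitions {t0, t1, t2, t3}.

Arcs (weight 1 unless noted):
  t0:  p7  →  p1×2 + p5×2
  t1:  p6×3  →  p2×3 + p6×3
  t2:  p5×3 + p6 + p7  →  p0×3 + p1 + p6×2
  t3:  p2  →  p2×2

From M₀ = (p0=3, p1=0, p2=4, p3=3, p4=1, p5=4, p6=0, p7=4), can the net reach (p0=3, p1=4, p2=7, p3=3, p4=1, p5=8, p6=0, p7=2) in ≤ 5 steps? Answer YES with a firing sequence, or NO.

step 1: fire t0:  (p0=3, p1=0, p2=4, p3=3, p4=1, p5=4, p6=0, p7=4) → (p0=3, p1=2, p2=4, p3=3, p4=1, p5=6, p6=0, p7=3)
step 2: fire t0:  (p0=3, p1=2, p2=4, p3=3, p4=1, p5=6, p6=0, p7=3) → (p0=3, p1=4, p2=4, p3=3, p4=1, p5=8, p6=0, p7=2)
step 3: fire t3:  (p0=3, p1=4, p2=4, p3=3, p4=1, p5=8, p6=0, p7=2) → (p0=3, p1=4, p2=5, p3=3, p4=1, p5=8, p6=0, p7=2)
step 4: fire t3:  (p0=3, p1=4, p2=5, p3=3, p4=1, p5=8, p6=0, p7=2) → (p0=3, p1=4, p2=6, p3=3, p4=1, p5=8, p6=0, p7=2)
step 5: fire t3:  (p0=3, p1=4, p2=6, p3=3, p4=1, p5=8, p6=0, p7=2) → (p0=3, p1=4, p2=7, p3=3, p4=1, p5=8, p6=0, p7=2)

YES — reachable via ⟨t0, t0, t3, t3, t3⟩ (5 firings)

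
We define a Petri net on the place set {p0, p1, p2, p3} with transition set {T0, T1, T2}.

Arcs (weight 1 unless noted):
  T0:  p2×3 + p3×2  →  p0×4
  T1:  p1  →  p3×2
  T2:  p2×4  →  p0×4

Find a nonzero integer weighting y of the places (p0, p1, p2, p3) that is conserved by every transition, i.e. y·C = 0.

Incidence matrix C (rows=places, cols=transitions):
       T0   T1   T2
   p0   4    0    4
   p1   0   -1    0
   p2  -3    0   -4
   p3  -2    2    0

Candidate y = [2, 2, 2, 1]; check y·C column-wise:
  col T0: 2·4 + 2·0 + 2·-3 + 1·-2 = 0
  col T1: 2·0 + 2·-1 + 2·0 + 1·2 = 0
  col T2: 2·4 + 2·0 + 2·-4 + 1·0 = 0

y = (p0:2, p1:2, p2:2, p3:1)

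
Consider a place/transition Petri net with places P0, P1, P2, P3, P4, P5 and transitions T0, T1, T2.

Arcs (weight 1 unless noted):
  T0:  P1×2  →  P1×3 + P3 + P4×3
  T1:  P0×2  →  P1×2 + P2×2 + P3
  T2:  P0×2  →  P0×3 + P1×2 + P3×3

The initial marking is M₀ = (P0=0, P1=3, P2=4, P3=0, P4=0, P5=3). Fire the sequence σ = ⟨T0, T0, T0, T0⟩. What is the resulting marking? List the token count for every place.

(P0=0, P1=7, P2=4, P3=4, P4=12, P5=3)

step 1: fire T0:  (P0=0, P1=3, P2=4, P3=0, P4=0, P5=3) → (P0=0, P1=4, P2=4, P3=1, P4=3, P5=3)
step 2: fire T0:  (P0=0, P1=4, P2=4, P3=1, P4=3, P5=3) → (P0=0, P1=5, P2=4, P3=2, P4=6, P5=3)
step 3: fire T0:  (P0=0, P1=5, P2=4, P3=2, P4=6, P5=3) → (P0=0, P1=6, P2=4, P3=3, P4=9, P5=3)
step 4: fire T0:  (P0=0, P1=6, P2=4, P3=3, P4=9, P5=3) → (P0=0, P1=7, P2=4, P3=4, P4=12, P5=3)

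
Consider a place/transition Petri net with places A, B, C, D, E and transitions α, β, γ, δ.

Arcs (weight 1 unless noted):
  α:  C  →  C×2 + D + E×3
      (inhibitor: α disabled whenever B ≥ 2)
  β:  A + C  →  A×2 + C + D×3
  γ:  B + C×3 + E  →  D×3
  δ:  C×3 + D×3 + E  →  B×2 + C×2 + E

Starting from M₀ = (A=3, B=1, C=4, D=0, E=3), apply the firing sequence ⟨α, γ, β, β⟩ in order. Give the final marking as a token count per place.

step 1: fire α:  (A=3, B=1, C=4, D=0, E=3) → (A=3, B=1, C=5, D=1, E=6)
step 2: fire γ:  (A=3, B=1, C=5, D=1, E=6) → (A=3, B=0, C=2, D=4, E=5)
step 3: fire β:  (A=3, B=0, C=2, D=4, E=5) → (A=4, B=0, C=2, D=7, E=5)
step 4: fire β:  (A=4, B=0, C=2, D=7, E=5) → (A=5, B=0, C=2, D=10, E=5)

(A=5, B=0, C=2, D=10, E=5)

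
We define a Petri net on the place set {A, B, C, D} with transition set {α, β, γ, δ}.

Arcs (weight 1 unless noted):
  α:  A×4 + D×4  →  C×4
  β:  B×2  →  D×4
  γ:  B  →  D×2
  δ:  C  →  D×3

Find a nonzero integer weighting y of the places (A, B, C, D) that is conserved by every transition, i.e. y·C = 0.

y = (A:2, B:2, C:3, D:1)

Incidence matrix C (rows=places, cols=transitions):
        α    β    γ    δ
    A  -4    0    0    0
    B   0   -2   -1    0
    C   4    0    0   -1
    D  -4    4    2    3

Candidate y = [2, 2, 3, 1]; check y·C column-wise:
  col α: 2·-4 + 2·0 + 3·4 + 1·-4 = 0
  col β: 2·0 + 2·-2 + 3·0 + 1·4 = 0
  col γ: 2·0 + 2·-1 + 3·0 + 1·2 = 0
  col δ: 2·0 + 2·0 + 3·-1 + 1·3 = 0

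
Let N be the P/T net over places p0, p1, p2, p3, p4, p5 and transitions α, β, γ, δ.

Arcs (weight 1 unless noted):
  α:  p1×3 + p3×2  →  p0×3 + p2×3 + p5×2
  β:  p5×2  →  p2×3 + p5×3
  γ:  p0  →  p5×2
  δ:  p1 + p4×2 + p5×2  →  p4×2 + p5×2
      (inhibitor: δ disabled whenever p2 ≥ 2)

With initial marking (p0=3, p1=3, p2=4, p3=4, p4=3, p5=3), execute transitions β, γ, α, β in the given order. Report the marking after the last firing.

step 1: fire β:  (p0=3, p1=3, p2=4, p3=4, p4=3, p5=3) → (p0=3, p1=3, p2=7, p3=4, p4=3, p5=4)
step 2: fire γ:  (p0=3, p1=3, p2=7, p3=4, p4=3, p5=4) → (p0=2, p1=3, p2=7, p3=4, p4=3, p5=6)
step 3: fire α:  (p0=2, p1=3, p2=7, p3=4, p4=3, p5=6) → (p0=5, p1=0, p2=10, p3=2, p4=3, p5=8)
step 4: fire β:  (p0=5, p1=0, p2=10, p3=2, p4=3, p5=8) → (p0=5, p1=0, p2=13, p3=2, p4=3, p5=9)

(p0=5, p1=0, p2=13, p3=2, p4=3, p5=9)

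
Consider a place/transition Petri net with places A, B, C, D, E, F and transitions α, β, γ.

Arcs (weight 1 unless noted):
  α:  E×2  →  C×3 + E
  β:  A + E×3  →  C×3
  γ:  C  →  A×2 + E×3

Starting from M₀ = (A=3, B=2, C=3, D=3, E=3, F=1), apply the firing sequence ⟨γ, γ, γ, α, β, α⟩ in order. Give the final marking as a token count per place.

(A=8, B=2, C=9, D=3, E=7, F=1)

step 1: fire γ:  (A=3, B=2, C=3, D=3, E=3, F=1) → (A=5, B=2, C=2, D=3, E=6, F=1)
step 2: fire γ:  (A=5, B=2, C=2, D=3, E=6, F=1) → (A=7, B=2, C=1, D=3, E=9, F=1)
step 3: fire γ:  (A=7, B=2, C=1, D=3, E=9, F=1) → (A=9, B=2, C=0, D=3, E=12, F=1)
step 4: fire α:  (A=9, B=2, C=0, D=3, E=12, F=1) → (A=9, B=2, C=3, D=3, E=11, F=1)
step 5: fire β:  (A=9, B=2, C=3, D=3, E=11, F=1) → (A=8, B=2, C=6, D=3, E=8, F=1)
step 6: fire α:  (A=8, B=2, C=6, D=3, E=8, F=1) → (A=8, B=2, C=9, D=3, E=7, F=1)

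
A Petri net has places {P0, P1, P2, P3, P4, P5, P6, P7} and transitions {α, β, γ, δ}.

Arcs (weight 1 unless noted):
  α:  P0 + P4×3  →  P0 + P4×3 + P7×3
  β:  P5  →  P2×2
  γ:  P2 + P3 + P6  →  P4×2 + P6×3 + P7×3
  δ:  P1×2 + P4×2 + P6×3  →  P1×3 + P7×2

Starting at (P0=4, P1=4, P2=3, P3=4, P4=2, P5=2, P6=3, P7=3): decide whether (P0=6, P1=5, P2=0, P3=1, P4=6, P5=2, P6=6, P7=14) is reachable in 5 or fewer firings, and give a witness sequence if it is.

NO — not reachable within 5 firings

depth 0: 1 marking
depth 1: 4 markings reached so far
depth 2: 10 markings reached so far
depth 3: 20 markings reached so far
depth 4: 35 markings reached so far
depth 5: 56 markings reached so far
target is not among the 56 markings reachable within 5 steps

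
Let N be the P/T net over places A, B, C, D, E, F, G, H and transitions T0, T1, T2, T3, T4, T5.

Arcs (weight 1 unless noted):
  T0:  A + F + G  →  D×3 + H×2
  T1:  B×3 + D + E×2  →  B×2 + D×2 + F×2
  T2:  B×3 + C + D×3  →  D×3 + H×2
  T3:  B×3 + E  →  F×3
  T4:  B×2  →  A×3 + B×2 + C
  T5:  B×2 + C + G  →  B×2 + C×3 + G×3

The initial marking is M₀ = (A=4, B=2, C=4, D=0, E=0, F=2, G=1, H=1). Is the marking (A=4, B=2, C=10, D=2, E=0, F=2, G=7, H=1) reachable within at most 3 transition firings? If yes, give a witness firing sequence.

NO — not reachable within 3 firings

depth 0: 1 marking
depth 1: 4 markings reached so far
depth 2: 9 markings reached so far
depth 3: 17 markings reached so far
target is not among the 17 markings reachable within 3 steps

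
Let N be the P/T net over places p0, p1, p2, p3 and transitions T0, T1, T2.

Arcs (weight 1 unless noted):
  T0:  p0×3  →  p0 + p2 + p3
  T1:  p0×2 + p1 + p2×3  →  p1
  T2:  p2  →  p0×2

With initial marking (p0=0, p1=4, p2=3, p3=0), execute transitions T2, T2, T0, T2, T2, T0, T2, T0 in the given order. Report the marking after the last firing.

step 1: fire T2:  (p0=0, p1=4, p2=3, p3=0) → (p0=2, p1=4, p2=2, p3=0)
step 2: fire T2:  (p0=2, p1=4, p2=2, p3=0) → (p0=4, p1=4, p2=1, p3=0)
step 3: fire T0:  (p0=4, p1=4, p2=1, p3=0) → (p0=2, p1=4, p2=2, p3=1)
step 4: fire T2:  (p0=2, p1=4, p2=2, p3=1) → (p0=4, p1=4, p2=1, p3=1)
step 5: fire T2:  (p0=4, p1=4, p2=1, p3=1) → (p0=6, p1=4, p2=0, p3=1)
step 6: fire T0:  (p0=6, p1=4, p2=0, p3=1) → (p0=4, p1=4, p2=1, p3=2)
step 7: fire T2:  (p0=4, p1=4, p2=1, p3=2) → (p0=6, p1=4, p2=0, p3=2)
step 8: fire T0:  (p0=6, p1=4, p2=0, p3=2) → (p0=4, p1=4, p2=1, p3=3)

(p0=4, p1=4, p2=1, p3=3)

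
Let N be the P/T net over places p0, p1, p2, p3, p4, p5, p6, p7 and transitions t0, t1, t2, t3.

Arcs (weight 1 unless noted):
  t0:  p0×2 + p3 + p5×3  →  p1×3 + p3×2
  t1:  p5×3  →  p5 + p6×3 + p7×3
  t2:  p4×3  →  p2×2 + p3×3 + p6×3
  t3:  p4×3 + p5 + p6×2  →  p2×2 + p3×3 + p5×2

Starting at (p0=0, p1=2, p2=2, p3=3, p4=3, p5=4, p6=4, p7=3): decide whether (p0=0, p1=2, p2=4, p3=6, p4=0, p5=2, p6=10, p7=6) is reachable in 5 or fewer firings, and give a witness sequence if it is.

YES — reachable via ⟨t1, t2⟩ (2 firings)

step 1: fire t1:  (p0=0, p1=2, p2=2, p3=3, p4=3, p5=4, p6=4, p7=3) → (p0=0, p1=2, p2=2, p3=3, p4=3, p5=2, p6=7, p7=6)
step 2: fire t2:  (p0=0, p1=2, p2=2, p3=3, p4=3, p5=2, p6=7, p7=6) → (p0=0, p1=2, p2=4, p3=6, p4=0, p5=2, p6=10, p7=6)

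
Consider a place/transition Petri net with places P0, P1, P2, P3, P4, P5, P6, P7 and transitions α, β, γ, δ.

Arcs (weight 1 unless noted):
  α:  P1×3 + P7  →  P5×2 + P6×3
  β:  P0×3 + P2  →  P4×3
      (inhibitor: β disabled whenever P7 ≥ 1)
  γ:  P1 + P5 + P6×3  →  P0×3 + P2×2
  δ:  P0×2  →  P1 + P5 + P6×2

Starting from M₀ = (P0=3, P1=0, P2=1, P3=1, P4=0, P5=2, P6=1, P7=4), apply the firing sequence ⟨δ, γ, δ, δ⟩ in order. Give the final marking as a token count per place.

step 1: fire δ:  (P0=3, P1=0, P2=1, P3=1, P4=0, P5=2, P6=1, P7=4) → (P0=1, P1=1, P2=1, P3=1, P4=0, P5=3, P6=3, P7=4)
step 2: fire γ:  (P0=1, P1=1, P2=1, P3=1, P4=0, P5=3, P6=3, P7=4) → (P0=4, P1=0, P2=3, P3=1, P4=0, P5=2, P6=0, P7=4)
step 3: fire δ:  (P0=4, P1=0, P2=3, P3=1, P4=0, P5=2, P6=0, P7=4) → (P0=2, P1=1, P2=3, P3=1, P4=0, P5=3, P6=2, P7=4)
step 4: fire δ:  (P0=2, P1=1, P2=3, P3=1, P4=0, P5=3, P6=2, P7=4) → (P0=0, P1=2, P2=3, P3=1, P4=0, P5=4, P6=4, P7=4)

(P0=0, P1=2, P2=3, P3=1, P4=0, P5=4, P6=4, P7=4)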